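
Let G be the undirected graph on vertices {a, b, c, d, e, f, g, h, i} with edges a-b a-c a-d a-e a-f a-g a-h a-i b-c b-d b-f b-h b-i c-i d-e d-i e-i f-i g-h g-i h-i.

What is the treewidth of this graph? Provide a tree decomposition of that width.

The largest bag has 4 vertices, giving width 3; this decomposition certifies tw(G) ≤ 3. For the lower bound, the 4 vertices {a, g, h, i} are pairwise adjacent, and any tree decomposition puts a clique entirely inside one bag — forcing width ≥ 3. Hence tw(G) = 3 exactly.

Treewidth 3.
Bags: B1 = {a, b, h, i}  B2 = {a, g, h, i}  B3 = {a, b, d, i}  B4 = {a, b, c, i}  B5 = {a, b, f, i}  B6 = {a, d, e, i}
Tree: B1–B2, B1–B3, B1–B4, B3–B5, B3–B6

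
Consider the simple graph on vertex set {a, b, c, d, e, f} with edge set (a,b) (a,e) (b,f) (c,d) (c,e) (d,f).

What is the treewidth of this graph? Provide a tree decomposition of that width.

Treewidth 2.
Bags: B1 = {c, d, e}  B2 = {a, d, e}  B3 = {a, b, d}  B4 = {b, d, f}
Tree: B1–B2, B2–B3, B3–B4

Every bag has size at most 3, so the width is 3 − 1 = 2 and tw(G) ≤ 2. The edges d–c–e–a–b–f–d form a cycle, so G is not a tree and its treewidth is at least 2. Combining the bounds, tw(G) = 2.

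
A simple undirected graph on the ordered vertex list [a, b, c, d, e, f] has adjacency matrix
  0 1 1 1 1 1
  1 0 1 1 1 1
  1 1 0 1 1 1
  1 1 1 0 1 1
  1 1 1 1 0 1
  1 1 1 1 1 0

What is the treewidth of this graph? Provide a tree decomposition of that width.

With just one bag of size 6, the width is 6 − 1 = 5, so tw(G) ≤ 5. Conversely, {a, b, c, d, e, f} is a clique of size 6, and the vertices of any clique must share a bag in every tree decomposition; so some bag has ≥ 6 vertices and tw(G) ≥ 5. Hence tw(G) = 5 exactly.

Treewidth 5.
One such decomposition:
Bags: B1 = {a, b, c, d, e, f}
Tree: (single bag)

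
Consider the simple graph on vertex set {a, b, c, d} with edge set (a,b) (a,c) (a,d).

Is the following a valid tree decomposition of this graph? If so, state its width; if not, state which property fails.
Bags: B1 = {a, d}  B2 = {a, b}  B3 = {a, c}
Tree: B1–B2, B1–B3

Yes; width 1.

Vertex coverage: the bags together contain {a, b, c, d}, the full vertex set. Edge coverage: each edge of G has both endpoints in at least one bag. Running intersection: for every vertex, the bags containing it form a connected subtree. All three properties hold, so this is a valid tree decomposition of width max|bag| − 1 = 1, and hence tw(G) ≤ 1.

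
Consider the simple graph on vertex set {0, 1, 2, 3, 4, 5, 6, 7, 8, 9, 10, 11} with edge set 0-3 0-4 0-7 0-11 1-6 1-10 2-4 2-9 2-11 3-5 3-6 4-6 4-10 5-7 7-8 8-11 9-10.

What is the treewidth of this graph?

A width-3 tree decomposition is:
Bags: B1 = {1, 6, 9, 10}  B2 = {4, 6, 9, 10}  B3 = {2, 4, 6, 9}  B4 = {2, 3, 4, 6}  B5 = {0, 2, 3, 4}  B6 = {0, 2, 3, 11}  B7 = {0, 3, 5, 11}  B8 = {0, 5, 7, 11}  B9 = {5, 7, 8, 11}
Tree: B1–B2, B2–B3, B3–B4, B4–B5, B5–B6, B6–B7, B7–B8, B8–B9
Each bag holds 4 vertices, so the decomposition has width 3, which upper-bounds the treewidth. For the lower bound: the 4 vertex sets {1,9,10}, {6}, {4}, {0,2,3,11} are disjoint, each induces a connected subgraph, and every pair is joined by at least one edge of G. Contracting each set to a single vertex therefore yields K_{4} as a minor, and since treewidth is minor-monotone, tw(G) ≥ tw(K_{4}) = 3. Therefore the treewidth is 3.

3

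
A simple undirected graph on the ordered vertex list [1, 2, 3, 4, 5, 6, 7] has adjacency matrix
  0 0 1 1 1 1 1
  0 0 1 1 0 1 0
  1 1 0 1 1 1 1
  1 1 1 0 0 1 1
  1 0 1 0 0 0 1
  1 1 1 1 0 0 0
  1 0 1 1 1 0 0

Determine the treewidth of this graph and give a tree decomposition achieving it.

Treewidth 3.
One such decomposition:
Bags: B1 = {1, 3, 4, 6}  B2 = {2, 3, 4, 6}  B3 = {1, 3, 4, 7}  B4 = {1, 3, 5, 7}
Tree: B1–B2, B1–B3, B3–B4

Each bag holds 4 vertices, so the decomposition has width 3, which upper-bounds the treewidth. On the other hand G contains the 4-clique {1, 3, 4, 6}. A clique must lie in a single bag of any decomposition, so no decomposition can have width below 3. Therefore the treewidth is 3.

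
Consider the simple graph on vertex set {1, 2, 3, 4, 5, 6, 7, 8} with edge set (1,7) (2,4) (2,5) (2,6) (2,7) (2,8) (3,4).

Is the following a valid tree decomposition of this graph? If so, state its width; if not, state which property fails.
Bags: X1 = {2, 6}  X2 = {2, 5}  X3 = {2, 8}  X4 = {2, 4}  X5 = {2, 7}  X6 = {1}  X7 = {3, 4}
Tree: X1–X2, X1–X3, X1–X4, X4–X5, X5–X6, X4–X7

A tree decomposition must satisfy three properties: every vertex lies in some bag; for every edge, both endpoints lie together in some bag; and for every vertex, the bags containing it form a connected subtree. Here edge (7,1) lies in no bag, so the decomposition is invalid.

No — edge (7,1) lies in no bag.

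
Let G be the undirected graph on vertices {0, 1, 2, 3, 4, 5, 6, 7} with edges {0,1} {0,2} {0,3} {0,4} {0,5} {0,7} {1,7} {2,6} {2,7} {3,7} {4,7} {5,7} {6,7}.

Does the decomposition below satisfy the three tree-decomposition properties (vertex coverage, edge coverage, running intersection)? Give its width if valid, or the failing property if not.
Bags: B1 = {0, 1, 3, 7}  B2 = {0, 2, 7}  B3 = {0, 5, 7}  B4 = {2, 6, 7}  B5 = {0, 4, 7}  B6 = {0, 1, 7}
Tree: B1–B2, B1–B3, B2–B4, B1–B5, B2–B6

A tree decomposition must satisfy three properties: every vertex lies in some bag; for every edge, both endpoints lie together in some bag; and for every vertex, the bags containing it form a connected subtree. Here bags containing vertex 1 are not connected in the tree, so the decomposition is invalid.

No — bags containing vertex 1 are not connected in the tree.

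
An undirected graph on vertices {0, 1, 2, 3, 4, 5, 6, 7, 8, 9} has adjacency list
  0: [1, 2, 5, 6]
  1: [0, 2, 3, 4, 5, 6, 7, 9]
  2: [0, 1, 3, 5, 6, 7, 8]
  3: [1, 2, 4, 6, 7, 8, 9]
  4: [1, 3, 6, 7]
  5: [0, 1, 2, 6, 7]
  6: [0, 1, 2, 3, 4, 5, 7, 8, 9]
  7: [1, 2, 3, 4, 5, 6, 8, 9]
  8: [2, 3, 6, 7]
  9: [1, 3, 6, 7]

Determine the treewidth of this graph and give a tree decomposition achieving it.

Treewidth 4.
One optimal decomposition is:
Bags: B1 = {1, 3, 6, 7, 9}  B2 = {1, 2, 3, 6, 7}  B3 = {1, 3, 4, 6, 7}  B4 = {1, 2, 5, 6, 7}  B5 = {0, 1, 2, 5, 6}  B6 = {2, 3, 6, 7, 8}
Tree: B1–B2, B1–B3, B2–B4, B4–B5, B2–B6

Every bag has size at most 5, so the width is 5 − 1 = 4 and tw(G) ≤ 4. On the other hand G contains the 5-clique {2, 3, 6, 7, 8}. A clique must lie in a single bag of any decomposition, so no decomposition can have width below 4. Hence tw(G) = 4 exactly.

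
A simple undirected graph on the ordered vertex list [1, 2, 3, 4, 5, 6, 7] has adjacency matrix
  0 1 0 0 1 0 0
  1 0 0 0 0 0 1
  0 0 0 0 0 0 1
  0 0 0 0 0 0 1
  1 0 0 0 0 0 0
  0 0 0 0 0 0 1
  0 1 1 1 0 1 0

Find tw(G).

A width-1 tree decomposition is:
Bags: B1 = {6, 7}  B2 = {2, 7}  B3 = {4, 7}  B4 = {3, 7}  B5 = {1, 2}  B6 = {1, 5}
Tree: B1–B2, B1–B3, B1–B4, B2–B5, B5–B6
Every bag has size at most 2, so the width is 2 − 1 = 1 and tw(G) ≤ 1. Any graph with an edge has treewidth ≥ 1, and G has the edge 7–6. The upper and lower bounds meet at 1, so that is the treewidth.

1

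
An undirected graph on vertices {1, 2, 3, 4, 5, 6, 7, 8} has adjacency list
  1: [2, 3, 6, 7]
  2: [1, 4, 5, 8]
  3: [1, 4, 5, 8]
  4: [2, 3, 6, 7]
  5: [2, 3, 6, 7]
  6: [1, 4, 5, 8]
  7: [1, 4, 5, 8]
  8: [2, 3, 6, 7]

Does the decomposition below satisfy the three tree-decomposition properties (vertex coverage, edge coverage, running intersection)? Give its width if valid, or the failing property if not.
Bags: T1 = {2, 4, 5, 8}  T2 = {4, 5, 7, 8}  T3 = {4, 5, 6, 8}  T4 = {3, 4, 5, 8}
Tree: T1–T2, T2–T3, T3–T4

A tree decomposition must satisfy three properties: every vertex lies in some bag; for every edge, both endpoints lie together in some bag; and for every vertex, the bags containing it form a connected subtree. Here vertex 1 appears in no bag, so the decomposition is invalid.

No — vertex 1 appears in no bag.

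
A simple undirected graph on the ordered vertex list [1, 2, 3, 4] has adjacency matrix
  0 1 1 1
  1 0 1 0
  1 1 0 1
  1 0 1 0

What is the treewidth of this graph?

A width-2 tree decomposition is:
Bags: B1 = {1, 2, 3}  B2 = {1, 3, 4}
Tree: B1–B2
Every bag has size at most 3, so the width is 3 − 1 = 2 and tw(G) ≤ 2. For the lower bound, the 3 vertices {1, 2, 3} are pairwise adjacent, and any tree decomposition puts a clique entirely inside one bag — forcing width ≥ 2. Combining the bounds, tw(G) = 2.

2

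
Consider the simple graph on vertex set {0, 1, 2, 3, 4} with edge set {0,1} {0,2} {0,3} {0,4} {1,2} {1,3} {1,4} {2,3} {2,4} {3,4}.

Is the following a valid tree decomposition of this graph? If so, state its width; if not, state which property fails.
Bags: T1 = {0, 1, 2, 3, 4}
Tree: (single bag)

Yes; width 4.

Checking the three conditions: (i) the bags cover all of {0, 1, 2, 3, 4}; (ii) for each edge, some bag contains both endpoints; (iii) the bags containing any fixed vertex form a subtree. All hold, so the decomposition is valid with width 5 − 1 = 4.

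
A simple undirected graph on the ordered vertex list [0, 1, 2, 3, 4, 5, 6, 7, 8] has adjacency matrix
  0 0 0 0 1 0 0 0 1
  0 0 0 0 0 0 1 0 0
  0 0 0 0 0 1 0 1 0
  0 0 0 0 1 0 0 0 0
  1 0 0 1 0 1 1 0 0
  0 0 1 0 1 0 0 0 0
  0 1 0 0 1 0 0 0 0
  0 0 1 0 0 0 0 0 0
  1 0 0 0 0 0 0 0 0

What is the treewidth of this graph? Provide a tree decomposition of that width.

Treewidth 1.
Bags: B1 = {0, 4}  B2 = {4, 5}  B3 = {0, 8}  B4 = {4, 6}  B5 = {3, 4}  B6 = {2, 5}  B7 = {1, 6}  B8 = {2, 7}
Tree: B1–B2, B1–B3, B2–B4, B1–B5, B2–B6, B4–B7, B6–B8

Each bag holds 2 vertices, so the decomposition has width 1, which upper-bounds the treewidth. Since G has at least one edge (e.g. 4–0), it is not an edgeless graph, so tw(G) ≥ 1. Combining the bounds, tw(G) = 1.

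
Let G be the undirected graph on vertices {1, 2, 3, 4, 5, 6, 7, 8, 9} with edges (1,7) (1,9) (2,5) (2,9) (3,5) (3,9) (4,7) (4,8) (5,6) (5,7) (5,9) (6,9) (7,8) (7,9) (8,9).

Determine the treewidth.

A width-2 tree decomposition is:
Bags: B1 = {5, 7, 9}  B2 = {5, 6, 9}  B3 = {7, 8, 9}  B4 = {2, 5, 9}  B5 = {3, 5, 9}  B6 = {4, 7, 8}  B7 = {1, 7, 9}
Tree: B1–B2, B1–B3, B1–B4, B2–B5, B3–B6, B3–B7
Each bag holds 3 vertices, so the decomposition has width 2, which upper-bounds the treewidth. For the lower bound, the 3 vertices {7, 8, 9} are pairwise adjacent, and any tree decomposition puts a clique entirely inside one bag — forcing width ≥ 2. The upper and lower bounds meet at 2, so that is the treewidth.

2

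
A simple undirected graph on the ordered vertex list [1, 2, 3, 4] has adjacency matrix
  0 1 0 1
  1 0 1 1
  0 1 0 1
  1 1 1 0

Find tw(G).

2

A width-2 tree decomposition is:
Bags: B1 = {2, 3, 4}  B2 = {1, 2, 4}
Tree: B1–B2
Every bag has size at most 3, so the width is 3 − 1 = 2 and tw(G) ≤ 2. Conversely, {1, 2, 4} is a clique of size 3, and the vertices of any clique must share a bag in every tree decomposition; so some bag has ≥ 3 vertices and tw(G) ≥ 2. The upper and lower bounds meet at 2, so that is the treewidth.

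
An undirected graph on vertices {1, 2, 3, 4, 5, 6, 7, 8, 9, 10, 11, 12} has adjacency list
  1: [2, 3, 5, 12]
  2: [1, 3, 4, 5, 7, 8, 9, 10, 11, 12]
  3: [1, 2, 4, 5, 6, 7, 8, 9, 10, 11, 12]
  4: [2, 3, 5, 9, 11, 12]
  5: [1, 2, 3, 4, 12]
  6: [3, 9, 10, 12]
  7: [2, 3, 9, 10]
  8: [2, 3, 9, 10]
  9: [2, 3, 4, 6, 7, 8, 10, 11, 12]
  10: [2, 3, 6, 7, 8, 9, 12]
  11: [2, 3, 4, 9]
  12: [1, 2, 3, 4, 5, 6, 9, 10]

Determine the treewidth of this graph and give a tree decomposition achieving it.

The largest bag has 5 vertices, giving width 4; this decomposition certifies tw(G) ≤ 4. For the lower bound, the 5 vertices {1, 2, 3, 5, 12} are pairwise adjacent, and any tree decomposition puts a clique entirely inside one bag — forcing width ≥ 4. Combining the bounds, tw(G) = 4.

Treewidth 4.
One optimal decomposition is:
Bags: B1 = {2, 3, 9, 10, 12}  B2 = {2, 3, 4, 9, 12}  B3 = {2, 3, 8, 9, 10}  B4 = {2, 3, 4, 5, 12}  B5 = {1, 2, 3, 5, 12}  B6 = {2, 3, 4, 9, 11}  B7 = {2, 3, 7, 9, 10}  B8 = {3, 6, 9, 10, 12}
Tree: B1–B2, B1–B3, B2–B4, B4–B5, B2–B6, B1–B7, B1–B8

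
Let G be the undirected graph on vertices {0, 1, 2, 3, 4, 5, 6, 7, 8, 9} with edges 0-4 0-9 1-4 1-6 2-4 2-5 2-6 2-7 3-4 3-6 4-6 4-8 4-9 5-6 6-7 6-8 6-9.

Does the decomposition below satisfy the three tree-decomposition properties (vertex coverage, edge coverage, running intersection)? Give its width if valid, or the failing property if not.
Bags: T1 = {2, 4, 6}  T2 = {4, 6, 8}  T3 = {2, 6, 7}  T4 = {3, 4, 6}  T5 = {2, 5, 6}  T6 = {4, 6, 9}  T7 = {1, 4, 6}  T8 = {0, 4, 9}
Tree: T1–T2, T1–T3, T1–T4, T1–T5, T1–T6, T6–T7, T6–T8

Yes; width 2.

Every vertex of G appears in some bag (union = {0, 1, 2, 3, 4, 5, 6, 7, 8, 9}); every edge is covered by a bag; and for each vertex v the set of bags containing v is connected in the bag tree. The decomposition is therefore valid. The largest bag has 3 vertices, so the width is 2.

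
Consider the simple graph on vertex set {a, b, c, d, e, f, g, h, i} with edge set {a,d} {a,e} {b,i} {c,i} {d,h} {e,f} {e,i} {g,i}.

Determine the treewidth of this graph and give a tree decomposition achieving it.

Treewidth 1.
Bags: B1 = {d, h}  B2 = {a, d}  B3 = {a, e}  B4 = {e, i}  B5 = {g, i}  B6 = {e, f}  B7 = {b, i}  B8 = {c, i}
Tree: B1–B2, B2–B3, B3–B4, B4–B5, B4–B6, B5–B7, B7–B8

Each bag holds 2 vertices, so the decomposition has width 1, which upper-bounds the treewidth. Since G has at least one edge (e.g. d–h), it is not an edgeless graph, so tw(G) ≥ 1. Hence tw(G) = 1 exactly.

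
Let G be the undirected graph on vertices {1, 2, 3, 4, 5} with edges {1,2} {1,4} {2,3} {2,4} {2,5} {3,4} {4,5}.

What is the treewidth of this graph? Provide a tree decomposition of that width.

Treewidth 2.
One such decomposition:
Bags: B1 = {2, 4, 5}  B2 = {2, 3, 4}  B3 = {1, 2, 4}
Tree: B1–B2, B2–B3

Every bag has size at most 3, so the width is 3 − 1 = 2 and tw(G) ≤ 2. Conversely, {1, 2, 4} is a clique of size 3, and the vertices of any clique must share a bag in every tree decomposition; so some bag has ≥ 3 vertices and tw(G) ≥ 2. Therefore the treewidth is 2.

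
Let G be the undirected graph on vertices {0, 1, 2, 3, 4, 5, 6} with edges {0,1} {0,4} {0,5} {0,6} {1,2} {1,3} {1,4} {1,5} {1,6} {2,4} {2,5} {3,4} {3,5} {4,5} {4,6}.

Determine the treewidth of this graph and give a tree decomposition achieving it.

Treewidth 3.
One such decomposition:
Bags: B1 = {0, 1, 4, 5}  B2 = {1, 3, 4, 5}  B3 = {1, 2, 4, 5}  B4 = {0, 1, 4, 6}
Tree: B1–B2, B1–B3, B1–B4

The largest bag has 4 vertices, giving width 3; this decomposition certifies tw(G) ≤ 3. For the lower bound, the 4 vertices {0, 1, 4, 5} are pairwise adjacent, and any tree decomposition puts a clique entirely inside one bag — forcing width ≥ 3. Combining the bounds, tw(G) = 3.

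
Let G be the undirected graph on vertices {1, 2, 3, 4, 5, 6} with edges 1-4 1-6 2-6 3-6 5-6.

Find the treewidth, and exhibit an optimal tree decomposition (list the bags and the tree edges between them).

Treewidth 1.
One such decomposition:
Bags: B1 = {1, 4}  B2 = {1, 6}  B3 = {2, 6}  B4 = {5, 6}  B5 = {3, 6}
Tree: B1–B2, B2–B3, B2–B4, B3–B5

The largest bag has 2 vertices, giving width 1; this decomposition certifies tw(G) ≤ 1. Any graph with an edge has treewidth ≥ 1, and G has the edge 4–1. Combining the bounds, tw(G) = 1.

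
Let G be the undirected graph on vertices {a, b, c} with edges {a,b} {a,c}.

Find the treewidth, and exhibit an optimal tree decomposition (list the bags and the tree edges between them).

Treewidth 1.
Bags: B1 = {a, b}  B2 = {a, c}
Tree: B1–B2

Every bag has size at most 2, so the width is 2 − 1 = 1 and tw(G) ≤ 1. Since G has at least one edge (e.g. a–b), it is not an edgeless graph, so tw(G) ≥ 1. Therefore the treewidth is 1.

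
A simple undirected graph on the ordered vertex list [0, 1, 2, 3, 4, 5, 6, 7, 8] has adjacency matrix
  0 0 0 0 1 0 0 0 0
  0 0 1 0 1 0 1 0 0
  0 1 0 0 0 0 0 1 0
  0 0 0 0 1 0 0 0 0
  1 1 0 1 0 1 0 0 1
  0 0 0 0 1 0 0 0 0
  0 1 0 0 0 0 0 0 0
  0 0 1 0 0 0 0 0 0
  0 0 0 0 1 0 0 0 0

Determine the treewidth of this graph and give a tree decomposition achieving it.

Treewidth 1.
One optimal decomposition is:
Bags: B1 = {1, 4}  B2 = {1, 2}  B3 = {1, 6}  B4 = {4, 5}  B5 = {4, 8}  B6 = {3, 4}  B7 = {2, 7}  B8 = {0, 4}
Tree: B1–B2, B1–B3, B1–B4, B4–B5, B4–B6, B2–B7, B5–B8

The largest bag has 2 vertices, giving width 1; this decomposition certifies tw(G) ≤ 1. G has an edge, so its treewidth is at least 1. Hence tw(G) = 1 exactly.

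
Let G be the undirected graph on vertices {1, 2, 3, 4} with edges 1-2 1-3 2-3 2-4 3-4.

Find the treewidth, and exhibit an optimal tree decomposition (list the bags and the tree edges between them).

Treewidth 2.
One optimal decomposition is:
Bags: B1 = {2, 3, 4}  B2 = {1, 2, 3}
Tree: B1–B2

Each bag holds 3 vertices, so the decomposition has width 2, which upper-bounds the treewidth. For the lower bound, the 3 vertices {1, 2, 3} are pairwise adjacent, and any tree decomposition puts a clique entirely inside one bag — forcing width ≥ 2. Combining the bounds, tw(G) = 2.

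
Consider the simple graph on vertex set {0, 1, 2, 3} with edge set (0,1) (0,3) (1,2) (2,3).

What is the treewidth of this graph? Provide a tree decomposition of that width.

Treewidth 2.
One such decomposition:
Bags: B1 = {1, 2, 3}  B2 = {0, 1, 3}
Tree: B1–B2

Each bag holds 3 vertices, so the decomposition has width 2, which upper-bounds the treewidth. The edges 1–2–3–0–1 form a cycle, so G is not a tree and its treewidth is at least 2. Combining the bounds, tw(G) = 2.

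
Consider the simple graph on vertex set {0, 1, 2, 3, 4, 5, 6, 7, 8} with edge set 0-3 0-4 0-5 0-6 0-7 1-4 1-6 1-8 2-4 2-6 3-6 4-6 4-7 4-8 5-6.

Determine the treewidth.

A width-2 tree decomposition is:
Bags: B1 = {0, 4, 6}  B2 = {1, 4, 6}  B3 = {1, 4, 8}  B4 = {2, 4, 6}  B5 = {0, 4, 7}  B6 = {0, 3, 6}  B7 = {0, 5, 6}
Tree: B1–B2, B2–B3, B1–B4, B1–B5, B1–B6, B1–B7
Every bag has size at most 3, so the width is 3 − 1 = 2 and tw(G) ≤ 2. On the other hand G contains the 3-clique {0, 3, 6}. A clique must lie in a single bag of any decomposition, so no decomposition can have width below 2. The upper and lower bounds meet at 2, so that is the treewidth.

2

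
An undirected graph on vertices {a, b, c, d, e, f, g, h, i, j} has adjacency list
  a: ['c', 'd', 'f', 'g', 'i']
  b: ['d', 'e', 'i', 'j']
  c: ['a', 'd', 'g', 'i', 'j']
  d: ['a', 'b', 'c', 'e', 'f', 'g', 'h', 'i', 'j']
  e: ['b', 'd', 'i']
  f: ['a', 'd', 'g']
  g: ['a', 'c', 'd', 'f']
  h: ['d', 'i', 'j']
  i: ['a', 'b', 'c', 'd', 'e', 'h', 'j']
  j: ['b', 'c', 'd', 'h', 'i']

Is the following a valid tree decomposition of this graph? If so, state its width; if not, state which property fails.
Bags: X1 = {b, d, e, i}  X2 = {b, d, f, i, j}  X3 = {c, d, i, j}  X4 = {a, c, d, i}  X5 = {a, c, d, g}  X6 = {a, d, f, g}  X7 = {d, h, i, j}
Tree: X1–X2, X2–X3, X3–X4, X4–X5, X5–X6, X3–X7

No — bags containing vertex f are not connected in the tree.

A tree decomposition must satisfy three properties: every vertex lies in some bag; for every edge, both endpoints lie together in some bag; and for every vertex, the bags containing it form a connected subtree. Here bags containing vertex f are not connected in the tree, so the decomposition is invalid.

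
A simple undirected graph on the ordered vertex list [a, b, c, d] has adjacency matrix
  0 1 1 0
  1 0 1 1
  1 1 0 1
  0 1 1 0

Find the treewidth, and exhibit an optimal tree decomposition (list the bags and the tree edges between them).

Treewidth 2.
Bags: B1 = {b, c, d}  B2 = {a, b, c}
Tree: B1–B2

Every bag has size at most 3, so the width is 3 − 1 = 2 and tw(G) ≤ 2. On the other hand G contains the 3-clique {b, c, d}. A clique must lie in a single bag of any decomposition, so no decomposition can have width below 2. Combining the bounds, tw(G) = 2.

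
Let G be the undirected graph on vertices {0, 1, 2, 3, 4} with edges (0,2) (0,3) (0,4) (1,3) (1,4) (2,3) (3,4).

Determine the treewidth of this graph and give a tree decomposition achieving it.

Treewidth 2.
Bags: B1 = {1, 3, 4}  B2 = {0, 3, 4}  B3 = {0, 2, 3}
Tree: B1–B2, B2–B3

The largest bag has 3 vertices, giving width 2; this decomposition certifies tw(G) ≤ 2. For the lower bound, the 3 vertices {0, 2, 3} are pairwise adjacent, and any tree decomposition puts a clique entirely inside one bag — forcing width ≥ 2. Therefore the treewidth is 2.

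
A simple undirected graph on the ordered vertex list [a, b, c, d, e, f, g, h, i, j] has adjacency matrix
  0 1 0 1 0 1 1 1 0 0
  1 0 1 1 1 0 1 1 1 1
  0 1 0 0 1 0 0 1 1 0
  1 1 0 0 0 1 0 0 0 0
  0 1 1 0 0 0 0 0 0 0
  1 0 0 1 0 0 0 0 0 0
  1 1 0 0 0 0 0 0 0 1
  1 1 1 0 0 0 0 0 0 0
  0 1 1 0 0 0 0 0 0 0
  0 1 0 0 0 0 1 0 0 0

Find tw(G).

A width-2 tree decomposition is:
Bags: B1 = {a, b, g}  B2 = {a, b, h}  B3 = {b, g, j}  B4 = {b, c, h}  B5 = {a, b, d}  B6 = {b, c, i}  B7 = {b, c, e}  B8 = {a, d, f}
Tree: B1–B2, B1–B3, B2–B4, B1–B5, B4–B6, B6–B7, B5–B8
The largest bag has 3 vertices, giving width 2; this decomposition certifies tw(G) ≤ 2. Conversely, {a, d, f} is a clique of size 3, and the vertices of any clique must share a bag in every tree decomposition; so some bag has ≥ 3 vertices and tw(G) ≥ 2. Therefore the treewidth is 2.

2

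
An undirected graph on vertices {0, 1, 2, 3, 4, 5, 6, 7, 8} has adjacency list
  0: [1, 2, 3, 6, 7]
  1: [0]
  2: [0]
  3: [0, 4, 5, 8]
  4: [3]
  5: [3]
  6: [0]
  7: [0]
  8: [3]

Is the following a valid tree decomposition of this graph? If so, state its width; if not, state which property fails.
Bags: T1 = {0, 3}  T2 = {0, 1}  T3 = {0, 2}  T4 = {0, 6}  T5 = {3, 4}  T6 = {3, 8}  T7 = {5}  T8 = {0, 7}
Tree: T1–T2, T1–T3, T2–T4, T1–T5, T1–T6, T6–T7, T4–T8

A tree decomposition must satisfy three properties: every vertex lies in some bag; for every edge, both endpoints lie together in some bag; and for every vertex, the bags containing it form a connected subtree. Here edge (3,5) lies in no bag, so the decomposition is invalid.

No — edge (3,5) lies in no bag.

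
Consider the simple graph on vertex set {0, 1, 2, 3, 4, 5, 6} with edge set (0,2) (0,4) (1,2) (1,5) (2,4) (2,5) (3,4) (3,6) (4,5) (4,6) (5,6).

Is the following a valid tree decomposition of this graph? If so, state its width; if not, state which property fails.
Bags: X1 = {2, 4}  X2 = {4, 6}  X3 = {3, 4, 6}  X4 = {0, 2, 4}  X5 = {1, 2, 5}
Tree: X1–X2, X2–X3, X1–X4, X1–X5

No — edge (5,4) lies in no bag.

A tree decomposition must satisfy three properties: every vertex lies in some bag; for every edge, both endpoints lie together in some bag; and for every vertex, the bags containing it form a connected subtree. Here edge (5,4) lies in no bag, so the decomposition is invalid.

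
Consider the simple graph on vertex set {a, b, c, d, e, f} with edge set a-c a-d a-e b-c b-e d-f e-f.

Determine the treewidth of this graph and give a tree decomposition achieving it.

The largest bag has 3 vertices, giving width 2; this decomposition certifies tw(G) ≤ 2. The edges c–b–e–a–c form a cycle, so G is not a tree and its treewidth is at least 2. Therefore the treewidth is 2.

Treewidth 2.
Bags: B1 = {a, b, c}  B2 = {a, b, e}  B3 = {a, d, e}  B4 = {d, e, f}
Tree: B1–B2, B2–B3, B3–B4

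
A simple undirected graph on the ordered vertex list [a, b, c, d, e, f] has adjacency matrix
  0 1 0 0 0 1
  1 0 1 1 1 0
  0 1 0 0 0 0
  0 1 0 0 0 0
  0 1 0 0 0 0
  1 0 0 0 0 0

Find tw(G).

A width-1 tree decomposition is:
Bags: B1 = {b, c}  B2 = {a, b}  B3 = {b, d}  B4 = {a, f}  B5 = {b, e}
Tree: B1–B2, B1–B3, B2–B4, B2–B5
Each bag holds 2 vertices, so the decomposition has width 1, which upper-bounds the treewidth. Any graph with an edge has treewidth ≥ 1, and G has the edge b–c. Hence tw(G) = 1 exactly.

1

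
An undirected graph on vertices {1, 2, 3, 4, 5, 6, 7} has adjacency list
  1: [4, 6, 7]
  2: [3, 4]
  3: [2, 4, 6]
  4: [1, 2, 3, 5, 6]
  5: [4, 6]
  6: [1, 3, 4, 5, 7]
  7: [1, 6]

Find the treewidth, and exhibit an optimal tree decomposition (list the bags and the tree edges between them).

The largest bag has 3 vertices, giving width 2; this decomposition certifies tw(G) ≤ 2. For the lower bound, the 3 vertices {2, 3, 4} are pairwise adjacent, and any tree decomposition puts a clique entirely inside one bag — forcing width ≥ 2. Therefore the treewidth is 2.

Treewidth 2.
One such decomposition:
Bags: B1 = {3, 4, 6}  B2 = {4, 5, 6}  B3 = {2, 3, 4}  B4 = {1, 4, 6}  B5 = {1, 6, 7}
Tree: B1–B2, B1–B3, B1–B4, B4–B5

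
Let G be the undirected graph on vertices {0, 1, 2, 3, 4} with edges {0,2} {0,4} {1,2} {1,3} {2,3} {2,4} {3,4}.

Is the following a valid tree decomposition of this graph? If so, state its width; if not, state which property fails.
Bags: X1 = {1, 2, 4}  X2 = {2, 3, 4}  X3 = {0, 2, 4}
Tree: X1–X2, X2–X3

A tree decomposition must satisfy three properties: every vertex lies in some bag; for every edge, both endpoints lie together in some bag; and for every vertex, the bags containing it form a connected subtree. Here edge (3,1) lies in no bag, so the decomposition is invalid.

No — edge (3,1) lies in no bag.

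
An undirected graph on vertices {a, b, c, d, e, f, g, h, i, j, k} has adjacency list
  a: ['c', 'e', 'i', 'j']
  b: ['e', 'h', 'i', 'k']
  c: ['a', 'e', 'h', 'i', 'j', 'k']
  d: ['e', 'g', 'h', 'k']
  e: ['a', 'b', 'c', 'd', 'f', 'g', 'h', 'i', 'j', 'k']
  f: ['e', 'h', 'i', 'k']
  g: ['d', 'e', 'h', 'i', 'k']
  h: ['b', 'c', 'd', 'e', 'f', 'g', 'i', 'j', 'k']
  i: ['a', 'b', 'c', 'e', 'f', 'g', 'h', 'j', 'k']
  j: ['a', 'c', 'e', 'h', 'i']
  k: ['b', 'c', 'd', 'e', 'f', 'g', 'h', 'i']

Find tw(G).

4

A width-4 tree decomposition is:
Bags: B1 = {c, e, h, i, k}  B2 = {c, e, h, i, j}  B3 = {a, c, e, i, j}  B4 = {b, e, h, i, k}  B5 = {e, g, h, i, k}  B6 = {e, f, h, i, k}  B7 = {d, e, g, h, k}
Tree: B1–B2, B2–B3, B1–B4, B4–B5, B1–B6, B5–B7
Every bag has size at most 5, so the width is 5 − 1 = 4 and tw(G) ≤ 4. On the other hand G contains the 5-clique {c, e, h, i, j}. A clique must lie in a single bag of any decomposition, so no decomposition can have width below 4. The upper and lower bounds meet at 4, so that is the treewidth.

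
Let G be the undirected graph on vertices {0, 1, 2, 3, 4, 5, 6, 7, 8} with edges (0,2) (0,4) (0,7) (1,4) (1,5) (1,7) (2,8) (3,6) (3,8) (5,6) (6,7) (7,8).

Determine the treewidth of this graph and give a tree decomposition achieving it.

Treewidth 3.
One such decomposition:
Bags: B1 = {1, 3, 5, 6}  B2 = {1, 3, 6, 7}  B3 = {1, 3, 7, 8}  B4 = {1, 4, 7, 8}  B5 = {0, 4, 7, 8}  B6 = {0, 2, 4, 8}
Tree: B1–B2, B2–B3, B3–B4, B4–B5, B5–B6

Each bag holds 4 vertices, so the decomposition has width 3, which upper-bounds the treewidth. For the lower bound: the 4 vertex sets {3,5,6}, {1}, {7}, {0,2,4,8} are disjoint, each induces a connected subgraph, and every pair is joined by at least one edge of G. Contracting each set to a single vertex therefore yields K_{4} as a minor, and since treewidth is minor-monotone, tw(G) ≥ tw(K_{4}) = 3. Hence tw(G) = 3 exactly.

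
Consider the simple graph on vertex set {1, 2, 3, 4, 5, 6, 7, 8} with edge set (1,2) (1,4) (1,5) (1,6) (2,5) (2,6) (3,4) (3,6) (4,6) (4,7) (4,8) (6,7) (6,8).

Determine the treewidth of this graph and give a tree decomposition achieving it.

Treewidth 2.
One optimal decomposition is:
Bags: B1 = {1, 2, 6}  B2 = {1, 4, 6}  B3 = {4, 6, 7}  B4 = {3, 4, 6}  B5 = {1, 2, 5}  B6 = {4, 6, 8}
Tree: B1–B2, B2–B3, B2–B4, B1–B5, B3–B6

The largest bag has 3 vertices, giving width 2; this decomposition certifies tw(G) ≤ 2. Conversely, {1, 2, 5} is a clique of size 3, and the vertices of any clique must share a bag in every tree decomposition; so some bag has ≥ 3 vertices and tw(G) ≥ 2. Combining the bounds, tw(G) = 2.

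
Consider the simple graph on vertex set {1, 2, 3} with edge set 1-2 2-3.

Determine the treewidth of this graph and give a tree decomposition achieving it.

Treewidth 1.
Bags: B1 = {1, 2}  B2 = {2, 3}
Tree: B1–B2

Each bag holds 2 vertices, so the decomposition has width 1, which upper-bounds the treewidth. Since G has at least one edge (e.g. 2–1), it is not an edgeless graph, so tw(G) ≥ 1. Therefore the treewidth is 1.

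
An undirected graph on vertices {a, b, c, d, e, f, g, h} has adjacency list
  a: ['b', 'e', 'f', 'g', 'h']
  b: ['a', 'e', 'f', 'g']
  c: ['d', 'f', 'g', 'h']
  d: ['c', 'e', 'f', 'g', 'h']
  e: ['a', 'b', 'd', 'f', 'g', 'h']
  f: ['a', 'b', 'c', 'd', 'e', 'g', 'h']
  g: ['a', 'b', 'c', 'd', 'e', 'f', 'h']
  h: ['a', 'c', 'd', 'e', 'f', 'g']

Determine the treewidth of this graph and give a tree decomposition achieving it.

Treewidth 4.
One optimal decomposition is:
Bags: B1 = {c, d, f, g, h}  B2 = {d, e, f, g, h}  B3 = {a, e, f, g, h}  B4 = {a, b, e, f, g}
Tree: B1–B2, B2–B3, B3–B4

The largest bag has 5 vertices, giving width 4; this decomposition certifies tw(G) ≤ 4. On the other hand G contains the 5-clique {d, e, f, g, h}. A clique must lie in a single bag of any decomposition, so no decomposition can have width below 4. Therefore the treewidth is 4.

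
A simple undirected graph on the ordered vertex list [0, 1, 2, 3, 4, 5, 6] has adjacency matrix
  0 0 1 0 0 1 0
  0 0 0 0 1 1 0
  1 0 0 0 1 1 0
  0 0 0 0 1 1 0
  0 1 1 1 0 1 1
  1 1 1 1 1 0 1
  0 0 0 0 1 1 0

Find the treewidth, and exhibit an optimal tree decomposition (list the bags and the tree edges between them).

Treewidth 2.
Bags: B1 = {0, 2, 5}  B2 = {2, 4, 5}  B3 = {4, 5, 6}  B4 = {1, 4, 5}  B5 = {3, 4, 5}
Tree: B1–B2, B2–B3, B2–B4, B4–B5

The largest bag has 3 vertices, giving width 2; this decomposition certifies tw(G) ≤ 2. For the lower bound, the 3 vertices {0, 2, 5} are pairwise adjacent, and any tree decomposition puts a clique entirely inside one bag — forcing width ≥ 2. Hence tw(G) = 2 exactly.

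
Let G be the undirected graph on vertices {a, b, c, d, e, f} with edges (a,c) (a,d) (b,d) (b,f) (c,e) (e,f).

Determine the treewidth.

2

A width-2 tree decomposition is:
Bags: B1 = {a, c, d}  B2 = {c, d, e}  B3 = {d, e, f}  B4 = {b, d, f}
Tree: B1–B2, B2–B3, B3–B4
Each bag holds 3 vertices, so the decomposition has width 2, which upper-bounds the treewidth. The edges d–a–c–e–f–b–d form a cycle, so G is not a tree and its treewidth is at least 2. Combining the bounds, tw(G) = 2.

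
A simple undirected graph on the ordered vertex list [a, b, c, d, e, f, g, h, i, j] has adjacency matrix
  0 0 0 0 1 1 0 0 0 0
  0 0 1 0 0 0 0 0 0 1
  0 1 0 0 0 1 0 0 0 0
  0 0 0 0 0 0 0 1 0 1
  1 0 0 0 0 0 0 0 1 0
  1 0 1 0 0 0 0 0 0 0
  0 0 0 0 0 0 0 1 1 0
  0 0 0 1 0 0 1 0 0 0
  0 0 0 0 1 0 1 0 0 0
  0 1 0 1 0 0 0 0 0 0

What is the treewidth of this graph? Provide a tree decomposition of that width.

Treewidth 2.
Bags: B1 = {b, d, j}  B2 = {b, d, h}  B3 = {b, g, h}  B4 = {b, g, i}  B5 = {b, e, i}  B6 = {a, b, e}  B7 = {a, b, f}  B8 = {b, c, f}
Tree: B1–B2, B2–B3, B3–B4, B4–B5, B5–B6, B6–B7, B7–B8

The largest bag has 3 vertices, giving width 2; this decomposition certifies tw(G) ≤ 2. For the lower bound, G contains the cycle b–j–d–h–g–i–e–a–f–c–b, so G is not a forest; only forests have treewidth ≤ 1, hence tw(G) ≥ 2. Combining the bounds, tw(G) = 2.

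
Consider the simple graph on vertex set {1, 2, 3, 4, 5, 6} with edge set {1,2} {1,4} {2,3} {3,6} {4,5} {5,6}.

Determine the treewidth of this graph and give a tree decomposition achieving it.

The largest bag has 3 vertices, giving width 2; this decomposition certifies tw(G) ≤ 2. The edges 6–3–2–1–4–5–6 form a cycle, so G is not a tree and its treewidth is at least 2. The upper and lower bounds meet at 2, so that is the treewidth.

Treewidth 2.
Bags: B1 = {2, 3, 6}  B2 = {1, 2, 6}  B3 = {1, 4, 6}  B4 = {4, 5, 6}
Tree: B1–B2, B2–B3, B3–B4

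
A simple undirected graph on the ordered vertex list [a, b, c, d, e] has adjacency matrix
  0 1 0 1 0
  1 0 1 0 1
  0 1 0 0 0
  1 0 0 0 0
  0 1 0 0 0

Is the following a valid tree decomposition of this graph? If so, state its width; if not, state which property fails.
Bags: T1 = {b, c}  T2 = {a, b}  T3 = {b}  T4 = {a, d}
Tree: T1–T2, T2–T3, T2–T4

No — vertex e appears in no bag.

A tree decomposition must satisfy three properties: every vertex lies in some bag; for every edge, both endpoints lie together in some bag; and for every vertex, the bags containing it form a connected subtree. Here vertex e appears in no bag, so the decomposition is invalid.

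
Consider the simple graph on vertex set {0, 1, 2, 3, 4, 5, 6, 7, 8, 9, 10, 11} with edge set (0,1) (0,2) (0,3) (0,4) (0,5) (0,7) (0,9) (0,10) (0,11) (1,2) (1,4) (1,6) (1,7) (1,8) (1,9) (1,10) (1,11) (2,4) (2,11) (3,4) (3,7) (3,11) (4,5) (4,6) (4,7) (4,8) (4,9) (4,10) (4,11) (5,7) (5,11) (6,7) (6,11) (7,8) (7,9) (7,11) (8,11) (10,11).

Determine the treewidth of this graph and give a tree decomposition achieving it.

The largest bag has 5 vertices, giving width 4; this decomposition certifies tw(G) ≤ 4. Conversely, {0, 1, 4, 7, 9} is a clique of size 5, and the vertices of any clique must share a bag in every tree decomposition; so some bag has ≥ 5 vertices and tw(G) ≥ 4. Combining the bounds, tw(G) = 4.

Treewidth 4.
One such decomposition:
Bags: B1 = {0, 1, 4, 7, 11}  B2 = {0, 1, 4, 10, 11}  B3 = {1, 4, 6, 7, 11}  B4 = {0, 1, 2, 4, 11}  B5 = {1, 4, 7, 8, 11}  B6 = {0, 3, 4, 7, 11}  B7 = {0, 1, 4, 7, 9}  B8 = {0, 4, 5, 7, 11}
Tree: B1–B2, B1–B3, B2–B4, B1–B5, B1–B6, B1–B7, B6–B8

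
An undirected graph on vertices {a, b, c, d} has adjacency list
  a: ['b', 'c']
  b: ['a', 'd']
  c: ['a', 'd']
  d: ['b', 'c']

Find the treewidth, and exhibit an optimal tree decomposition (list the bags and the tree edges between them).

Each bag holds 3 vertices, so the decomposition has width 2, which upper-bounds the treewidth. The edges b–a–c–d–b form a cycle, so G is not a tree and its treewidth is at least 2. Therefore the treewidth is 2.

Treewidth 2.
One optimal decomposition is:
Bags: B1 = {a, b, c}  B2 = {b, c, d}
Tree: B1–B2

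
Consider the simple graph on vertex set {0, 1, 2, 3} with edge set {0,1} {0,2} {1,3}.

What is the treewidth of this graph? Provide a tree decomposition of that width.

Treewidth 1.
One optimal decomposition is:
Bags: B1 = {0, 2}  B2 = {0, 1}  B3 = {1, 3}
Tree: B1–B2, B2–B3

Every bag has size at most 2, so the width is 2 − 1 = 1 and tw(G) ≤ 1. G has an edge, so its treewidth is at least 1. Therefore the treewidth is 1.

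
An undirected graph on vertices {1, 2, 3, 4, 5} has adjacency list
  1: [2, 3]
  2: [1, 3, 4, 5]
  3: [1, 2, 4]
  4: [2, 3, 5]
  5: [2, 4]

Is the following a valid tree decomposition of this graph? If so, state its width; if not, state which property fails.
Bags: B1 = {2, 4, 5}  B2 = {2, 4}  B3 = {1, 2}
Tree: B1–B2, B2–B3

No — vertex 3 appears in no bag.

A tree decomposition must satisfy three properties: every vertex lies in some bag; for every edge, both endpoints lie together in some bag; and for every vertex, the bags containing it form a connected subtree. Here vertex 3 appears in no bag, so the decomposition is invalid.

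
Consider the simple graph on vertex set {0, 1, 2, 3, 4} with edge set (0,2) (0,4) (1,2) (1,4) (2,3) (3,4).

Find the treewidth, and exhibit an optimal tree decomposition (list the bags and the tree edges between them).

Treewidth 2.
One such decomposition:
Bags: B1 = {2, 3, 4}  B2 = {0, 2, 4}  B3 = {1, 2, 4}
Tree: B1–B2, B2–B3

Every bag has size at most 3, so the width is 3 − 1 = 2 and tw(G) ≤ 2. Since 2–3–4–0–2 is a cycle in G, G is not acyclic. Forests are exactly the graphs of treewidth ≤ 1, so tw(G) ≥ 2. Combining the bounds, tw(G) = 2.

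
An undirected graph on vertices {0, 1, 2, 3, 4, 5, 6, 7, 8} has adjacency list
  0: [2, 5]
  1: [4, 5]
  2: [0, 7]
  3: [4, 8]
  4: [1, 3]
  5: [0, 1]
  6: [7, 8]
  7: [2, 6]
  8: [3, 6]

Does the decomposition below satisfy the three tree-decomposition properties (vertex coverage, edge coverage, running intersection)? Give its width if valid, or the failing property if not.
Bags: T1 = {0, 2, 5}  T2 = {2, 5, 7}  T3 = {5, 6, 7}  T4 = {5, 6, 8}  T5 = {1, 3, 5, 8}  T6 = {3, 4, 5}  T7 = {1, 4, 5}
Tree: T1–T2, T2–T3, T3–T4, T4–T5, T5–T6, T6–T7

No — bags containing vertex 1 are not connected in the tree.

A tree decomposition must satisfy three properties: every vertex lies in some bag; for every edge, both endpoints lie together in some bag; and for every vertex, the bags containing it form a connected subtree. Here bags containing vertex 1 are not connected in the tree, so the decomposition is invalid.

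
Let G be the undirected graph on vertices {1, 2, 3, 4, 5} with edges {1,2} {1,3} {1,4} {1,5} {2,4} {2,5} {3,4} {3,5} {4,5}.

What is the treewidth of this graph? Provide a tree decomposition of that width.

The largest bag has 4 vertices, giving width 3; this decomposition certifies tw(G) ≤ 3. On the other hand G contains the 4-clique {1, 2, 4, 5}. A clique must lie in a single bag of any decomposition, so no decomposition can have width below 3. The upper and lower bounds meet at 3, so that is the treewidth.

Treewidth 3.
One such decomposition:
Bags: B1 = {1, 3, 4, 5}  B2 = {1, 2, 4, 5}
Tree: B1–B2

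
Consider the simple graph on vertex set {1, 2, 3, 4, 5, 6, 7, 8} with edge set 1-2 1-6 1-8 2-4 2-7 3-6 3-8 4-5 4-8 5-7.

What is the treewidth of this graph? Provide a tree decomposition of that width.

Every bag has size at most 3, so the width is 3 − 1 = 2 and tw(G) ≤ 2. The edges 7–5–4–2–7 form a cycle, so G is not a tree and its treewidth is at least 2. Therefore the treewidth is 2.

Treewidth 2.
Bags: B1 = {2, 5, 7}  B2 = {2, 4, 5}  B3 = {1, 2, 4}  B4 = {1, 4, 8}  B5 = {1, 6, 8}  B6 = {3, 6, 8}
Tree: B1–B2, B2–B3, B3–B4, B4–B5, B5–B6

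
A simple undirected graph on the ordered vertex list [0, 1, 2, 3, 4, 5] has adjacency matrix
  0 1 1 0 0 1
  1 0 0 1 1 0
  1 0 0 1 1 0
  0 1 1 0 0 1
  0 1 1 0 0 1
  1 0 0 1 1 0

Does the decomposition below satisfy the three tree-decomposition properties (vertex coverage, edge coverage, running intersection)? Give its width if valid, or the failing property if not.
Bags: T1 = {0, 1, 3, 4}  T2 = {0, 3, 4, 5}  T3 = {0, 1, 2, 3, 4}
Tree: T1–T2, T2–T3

No — bags containing vertex 1 are not connected in the tree.

A tree decomposition must satisfy three properties: every vertex lies in some bag; for every edge, both endpoints lie together in some bag; and for every vertex, the bags containing it form a connected subtree. Here bags containing vertex 1 are not connected in the tree, so the decomposition is invalid.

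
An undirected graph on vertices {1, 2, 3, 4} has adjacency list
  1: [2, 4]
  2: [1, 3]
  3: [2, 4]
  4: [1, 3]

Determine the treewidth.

A width-2 tree decomposition is:
Bags: B1 = {1, 3, 4}  B2 = {1, 2, 3}
Tree: B1–B2
Every bag has size at most 3, so the width is 3 − 1 = 2 and tw(G) ≤ 2. The edges 3–4–1–2–3 form a cycle, so G is not a tree and its treewidth is at least 2. Combining the bounds, tw(G) = 2.

2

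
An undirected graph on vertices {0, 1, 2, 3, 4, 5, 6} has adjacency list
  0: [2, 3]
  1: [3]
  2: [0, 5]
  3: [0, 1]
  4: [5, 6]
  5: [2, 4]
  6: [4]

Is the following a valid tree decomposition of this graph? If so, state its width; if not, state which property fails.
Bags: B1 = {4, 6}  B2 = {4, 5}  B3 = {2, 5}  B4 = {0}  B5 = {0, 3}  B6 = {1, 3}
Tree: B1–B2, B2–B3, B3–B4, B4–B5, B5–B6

No — edge (2,0) lies in no bag.

A tree decomposition must satisfy three properties: every vertex lies in some bag; for every edge, both endpoints lie together in some bag; and for every vertex, the bags containing it form a connected subtree. Here edge (2,0) lies in no bag, so the decomposition is invalid.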